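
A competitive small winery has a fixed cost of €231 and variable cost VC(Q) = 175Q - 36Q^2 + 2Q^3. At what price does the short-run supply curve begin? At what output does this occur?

€13 per unit, at Q = 9

The firm shuts down when price falls below the minimum of average variable cost. AVC = VC/Q = 175 - 36Q + 2Q^2.
At the minimum of AVC, MC = AVC. MC = 175 - 72Q + 6Q^2; setting MC = AVC gives 4Q^2 - 36Q = 0, so Q = 9. min AVC = 13.
The firm shuts down for any P below €13.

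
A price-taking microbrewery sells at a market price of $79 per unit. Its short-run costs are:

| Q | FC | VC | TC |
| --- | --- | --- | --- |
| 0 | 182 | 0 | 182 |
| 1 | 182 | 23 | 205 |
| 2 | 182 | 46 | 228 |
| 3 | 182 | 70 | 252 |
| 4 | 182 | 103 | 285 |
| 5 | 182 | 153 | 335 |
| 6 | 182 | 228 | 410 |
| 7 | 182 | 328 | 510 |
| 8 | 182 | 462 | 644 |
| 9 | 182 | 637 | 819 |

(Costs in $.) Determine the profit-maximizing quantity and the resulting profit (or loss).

Compute π = P·Q − TC at each output: Q=0: -182; Q=1: -126; Q=2: -70; Q=3: -15; Q=4: 31; Q=5: 60; Q=6: 64; Q=7: 43; Q=8: -12; Q=9: -108.
Profit is maximized at Q = 6. AVC there is 228/6 = $38 ≤ P, so producing beats shutting down (which would give -$182).

Q = 6; profit = $64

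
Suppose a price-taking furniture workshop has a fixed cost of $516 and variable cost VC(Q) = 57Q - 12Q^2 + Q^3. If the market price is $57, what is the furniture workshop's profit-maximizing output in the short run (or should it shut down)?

From TC, MC = TC'(Q) = 57 - 24Q + 3Q^2 and AVC = VC/Q = 57 - 12Q + Q^2.
AVC is minimized where dAVC/dQ = -12 + 2Q = 0, at Q = 6; min AVC = 57 - 12·6 + 6^2 = $21.
Since P = $57 ≥ min AVC = $21, price covers variable cost and the firm should produce.
Set P = MC: 57 = 57 - 24Q + 3Q^2 → -24Q + 3Q^2 = 0. The roots are Q = 0 and Q = 8; the profit-maximizing output is on the rising part of MC, so Q* = 8.
Check: AVC at Q = 8 is $25 ≤ P, so revenue covers variable cost.
Profit = P·Q − TC = 57·8 − 716 = -$260, a loss, but smaller than the $516 fixed cost the firm would lose by shutting down.

Produce at Q = 8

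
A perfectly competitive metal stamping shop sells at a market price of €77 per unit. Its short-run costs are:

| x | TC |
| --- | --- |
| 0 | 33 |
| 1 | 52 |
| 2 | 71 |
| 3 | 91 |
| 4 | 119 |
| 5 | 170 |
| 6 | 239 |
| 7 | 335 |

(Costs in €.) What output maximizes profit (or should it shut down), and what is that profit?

Compute π = P·x − TC at each output: x=0: -33; x=1: 25; x=2: 83; x=3: 140; x=4: 189; x=5: 215; x=6: 223; x=7: 204.
Profit is maximized at x = 6. AVC there is 206/6 = €34.33 ≤ P, so producing beats shutting down (which would give -€33).

x = 6; profit = €223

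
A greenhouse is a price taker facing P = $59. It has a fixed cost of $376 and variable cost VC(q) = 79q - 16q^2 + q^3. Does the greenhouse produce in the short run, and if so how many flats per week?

Produce at q = 10

Strip out fixed cost: VC = 79q - 16q^2 + q^3. Then AVC = 79 - 16q + q^2 and MC = 79 - 32q + 3q^2.
AVC hits its minimum where MC = AVC, at q = 8, giving min AVC = 79 - 16·8 + 8^2 = $15.
Since P = $59 ≥ min AVC = $15, price covers variable cost and the firm should produce.
Set P = MC: 59 = 79 - 32q + 3q^2 → 20 - 32q + 3q^2 = 0. The roots are q = 2/3 and q = 10; the profit-maximizing output is on the rising part of MC, so q* = 10.
Check: AVC at q = 10 is $19 ≤ P, so revenue covers variable cost.
Profit = P·q − TC = 59·10 − 566 = $24.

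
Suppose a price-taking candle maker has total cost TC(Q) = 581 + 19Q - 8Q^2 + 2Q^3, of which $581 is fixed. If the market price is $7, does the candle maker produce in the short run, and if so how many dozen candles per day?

Variable cost is VC = 19Q - 8Q^2 + 2Q^3, so AVC = VC/Q = 19 - 8Q + 2Q^2 and MC = dTC/dQ = 19 - 16Q + 6Q^2.
AVC is minimized where dAVC/dQ = -8 + 4Q = 0, at Q = 2; min AVC = 19 - 8·2 + 2·2^2 = $11.
With P < min AVC ($7 < $11), every unit sold adds to the loss.
Shutting down limits the loss to fixed cost, $581.

Shut down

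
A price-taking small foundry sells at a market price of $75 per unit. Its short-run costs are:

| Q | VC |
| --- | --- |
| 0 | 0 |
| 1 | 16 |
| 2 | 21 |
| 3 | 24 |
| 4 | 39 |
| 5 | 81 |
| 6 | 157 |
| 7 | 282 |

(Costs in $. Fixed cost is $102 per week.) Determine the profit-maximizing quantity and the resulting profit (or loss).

Q = 5; profit = $192

Tabulate TR − TC: Q=0: -102; Q=1: -43; Q=2: 27; Q=3: 99; Q=4: 159; Q=5: 192; Q=6: 191; Q=7: 141.
Profit is maximized at Q = 5. AVC there is 81/5 = $16.20 ≤ P, so producing beats shutting down (which would give -$102).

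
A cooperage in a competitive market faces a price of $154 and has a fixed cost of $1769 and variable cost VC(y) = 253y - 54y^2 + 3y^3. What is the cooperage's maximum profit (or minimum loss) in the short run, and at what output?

Profit = -$317 at y = 11

AVC = 253 - 54y + 3y^2 has its minimum $10 at y = 9; price $154 clears that bar, so the firm operates.
MC = 253 - 108y + 9y^2. Setting P = MC and taking the root on the rising branch gives y* = 11.
TR = 154·11 = 1694. TC = 1769 + 242 = 2011. Profit = 1694 − 2011 = -$317.
By producing, the firm covers all variable cost plus $1452 of fixed cost; shutting down would lose the full $1769.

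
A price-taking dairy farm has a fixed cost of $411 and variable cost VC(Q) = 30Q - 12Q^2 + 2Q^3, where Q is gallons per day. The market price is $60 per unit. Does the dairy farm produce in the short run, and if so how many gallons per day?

Produce at Q = 5

Variable cost is VC = 30Q - 12Q^2 + 2Q^3, so AVC = VC/Q = 30 - 12Q + 2Q^2 and MC = dTC/dQ = 30 - 24Q + 6Q^2.
AVC hits its minimum where MC = AVC, at Q = 3, giving min AVC = 30 - 12·3 + 2·3^2 = $12.
Because $60 ≥ $12, revenue can cover variable cost; the firm operates.
Solving P = MC: -30 - 24Q + 6Q^2 = 0 ⇒ Q = -1 or 5. On the upward-sloping branch, Q* = 5.
Check: AVC at Q = 5 is $20 ≤ P, so revenue covers variable cost.
Profit = P·Q − TC = 60·5 − 511 = -$211, a loss, but smaller than the $411 fixed cost the firm would lose by shutting down.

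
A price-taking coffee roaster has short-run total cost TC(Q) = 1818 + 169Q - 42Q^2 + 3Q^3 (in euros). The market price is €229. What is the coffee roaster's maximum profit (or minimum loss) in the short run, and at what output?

AVC = 169 - 42Q + 3Q^2 has its minimum €22 at Q = 7; price €229 clears that bar, so the firm operates.
MC = 169 - 84Q + 9Q^2. Setting P = MC and taking the root on the rising branch gives Q* = 10.
TR = 229·10 = 2290. TC = 1818 + 490 = 2308. Profit = 2290 − 2308 = -€18.
That loss of €18 beats the €1818 the firm would lose by shutting down; producing recovers €1800 of fixed cost.

Profit = -€18 at Q = 10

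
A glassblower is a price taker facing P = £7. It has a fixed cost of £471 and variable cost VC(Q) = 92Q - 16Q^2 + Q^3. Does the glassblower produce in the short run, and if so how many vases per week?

Shut down

From TC, MC = TC'(Q) = 92 - 32Q + 3Q^2 and AVC = VC/Q = 92 - 16Q + Q^2.
The AVC parabola has its vertex at Q = 16/2 = 8, where AVC = 92 - 16·8 + 8^2 = £28.
Since P = £7 < min AVC = £28, price fails to cover variable cost at any output.
Shutting down limits the loss to fixed cost, £471.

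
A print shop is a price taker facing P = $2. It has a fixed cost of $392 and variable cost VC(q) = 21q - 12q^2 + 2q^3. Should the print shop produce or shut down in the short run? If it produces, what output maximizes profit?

Shut down

From TC, MC = TC'(q) = 21 - 24q + 6q^2 and AVC = VC/q = 21 - 12q + 2q^2.
AVC hits its minimum where MC = AVC, at q = 3, giving min AVC = 21 - 12·3 + 2·3^2 = $3.
With P < min AVC ($2 < $3), every unit sold adds to the loss.
Shutting down limits the loss to fixed cost, $392.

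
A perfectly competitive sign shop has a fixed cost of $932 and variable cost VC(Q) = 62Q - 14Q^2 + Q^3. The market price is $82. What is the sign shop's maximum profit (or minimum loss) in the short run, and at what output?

Profit = -$332 at Q = 10

AVC = 62 - 14Q + Q^2; min AVC = $13 at Q = 7. Since P = $82 ≥ min AVC, the firm produces.
MC = 62 - 28Q + 3Q^2. Setting P = MC and taking the root on the rising branch gives Q* = 10.
TR = 82·10 = 820. TC = 932 + 220 = 1152. Profit = 820 − 1152 = -$332.
By producing, the firm covers all variable cost plus $600 of fixed cost; shutting down would lose the full $932.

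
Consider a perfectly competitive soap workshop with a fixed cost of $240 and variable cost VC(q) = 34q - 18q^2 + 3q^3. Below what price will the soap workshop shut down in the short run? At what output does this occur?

$7 per unit, at q = 3

The shutdown price is the minimum of AVC. VC = 34q - 18q^2 + 3q^3, so AVC = 34 - 18q + 3q^2.
At the minimum of AVC, MC = AVC. MC = 34 - 36q + 9q^2; setting MC = AVC gives 6q^2 - 18q = 0, so q = 3. min AVC = 7.
The firm shuts down for any P below $7.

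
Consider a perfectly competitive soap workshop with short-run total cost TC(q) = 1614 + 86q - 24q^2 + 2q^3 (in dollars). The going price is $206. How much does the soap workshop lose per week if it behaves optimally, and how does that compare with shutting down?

Profit = -$14 at q = 10

AVC = 86 - 24q + 2q^2 has its minimum $14 at q = 6; price $206 clears that bar, so the firm operates.
MC = 86 - 48q + 6q^2. Setting P = MC and taking the root on the rising branch gives q* = 10.
TR = 206·10 = 2060. TC = 1614 + 460 = 2074. Profit = 2060 − 2074 = -$14.
By producing, the firm covers all variable cost plus $1600 of fixed cost; shutting down would lose the full $1614.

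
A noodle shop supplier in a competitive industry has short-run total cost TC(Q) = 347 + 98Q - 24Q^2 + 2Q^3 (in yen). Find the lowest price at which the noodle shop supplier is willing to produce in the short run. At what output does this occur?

¥26 per unit, at Q = 6

The firm shuts down when price falls below the minimum of average variable cost. AVC = VC/Q = 98 - 24Q + 2Q^2.
At the minimum of AVC, MC = AVC. MC = 98 - 48Q + 6Q^2; setting MC = AVC gives 4Q^2 - 24Q = 0, so Q = 6. min AVC = 26.
The firm shuts down for any P below ¥26.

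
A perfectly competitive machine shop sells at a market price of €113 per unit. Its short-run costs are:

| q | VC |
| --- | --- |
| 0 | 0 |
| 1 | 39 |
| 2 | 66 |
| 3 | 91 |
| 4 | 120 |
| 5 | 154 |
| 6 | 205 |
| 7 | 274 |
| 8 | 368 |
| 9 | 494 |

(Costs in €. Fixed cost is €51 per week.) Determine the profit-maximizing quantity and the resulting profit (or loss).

Tabulate TR − TC: q=0: -51; q=1: 23; q=2: 109; q=3: 197; q=4: 281; q=5: 360; q=6: 422; q=7: 466; q=8: 485; q=9: 472.
Profit is maximized at q = 8. AVC there is 368/8 = €46 ≤ P, so producing beats shutting down (which would give -€51).

q = 8; profit = €485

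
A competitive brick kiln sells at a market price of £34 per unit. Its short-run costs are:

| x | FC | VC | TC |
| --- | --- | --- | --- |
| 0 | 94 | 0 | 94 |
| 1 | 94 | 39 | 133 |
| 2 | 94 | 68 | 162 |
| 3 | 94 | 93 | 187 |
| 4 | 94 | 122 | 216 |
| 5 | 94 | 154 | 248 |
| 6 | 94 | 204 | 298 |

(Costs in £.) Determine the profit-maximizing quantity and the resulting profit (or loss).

Compute π = P·x − TC at each output: x=0: -94; x=1: -99; x=2: -94; x=3: -85; x=4: -80; x=5: -78; x=6: -94.
Profit is maximized at x = 5. AVC there is 154/5 = £30.80 ≤ P, so producing beats shutting down (which would give -£94).

x = 5; profit = -£78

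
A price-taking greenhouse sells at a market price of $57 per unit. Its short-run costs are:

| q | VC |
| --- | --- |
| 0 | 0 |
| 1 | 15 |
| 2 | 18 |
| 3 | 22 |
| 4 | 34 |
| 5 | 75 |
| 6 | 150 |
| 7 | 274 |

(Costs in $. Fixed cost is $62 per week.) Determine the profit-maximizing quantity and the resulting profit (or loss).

Compute π = P·q − TC at each output: q=0: -62; q=1: -20; q=2: 34; q=3: 87; q=4: 132; q=5: 148; q=6: 130; q=7: 63.
Profit is maximized at q = 5. AVC there is 75/5 = $15 ≤ P, so producing beats shutting down (which would give -$62).

q = 5; profit = $148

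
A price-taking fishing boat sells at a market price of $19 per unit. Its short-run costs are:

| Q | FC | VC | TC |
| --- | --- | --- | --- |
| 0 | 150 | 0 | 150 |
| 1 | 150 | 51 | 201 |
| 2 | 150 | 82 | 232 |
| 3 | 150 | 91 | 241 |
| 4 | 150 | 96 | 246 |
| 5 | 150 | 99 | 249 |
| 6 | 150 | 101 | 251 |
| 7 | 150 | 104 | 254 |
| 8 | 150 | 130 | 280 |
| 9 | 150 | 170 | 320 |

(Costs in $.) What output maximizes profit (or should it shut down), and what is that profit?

Q = 7; profit = -$121

Compute π = P·Q − TC at each output: Q=0: -150; Q=1: -182; Q=2: -194; Q=3: -184; Q=4: -170; Q=5: -154; Q=6: -137; Q=7: -121; Q=8: -128; Q=9: -149.
Profit is maximized at Q = 7. AVC there is 104/7 = $14.86 ≤ P, so producing beats shutting down (which would give -$150).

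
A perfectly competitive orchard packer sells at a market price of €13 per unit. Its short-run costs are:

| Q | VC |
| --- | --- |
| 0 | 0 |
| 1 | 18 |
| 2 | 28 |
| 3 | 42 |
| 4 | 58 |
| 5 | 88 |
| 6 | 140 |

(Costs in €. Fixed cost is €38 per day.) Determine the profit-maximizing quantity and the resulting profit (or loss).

Q = 0 (shut down); profit = -€38

Compute π = P·Q − TC at each output: Q=0: -38; Q=1: -43; Q=2: -40; Q=3: -41; Q=4: -44; Q=5: -61; Q=6: -100.
Profit is highest at Q = 0. Equivalently, the lowest AVC in the table is 28/2 ≈ €14 at Q = 2, and P = €13 falls below it — price never covers variable cost, so the firm shuts down and loses only its fixed cost.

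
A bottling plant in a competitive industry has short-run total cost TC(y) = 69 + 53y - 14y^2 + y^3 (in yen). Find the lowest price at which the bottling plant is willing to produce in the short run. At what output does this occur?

The shutdown price is the minimum of AVC. VC = 53y - 14y^2 + y^3, so AVC = 53 - 14y + y^2.
At the minimum of AVC, MC = AVC. MC = 53 - 28y + 3y^2; setting MC = AVC gives 2y^2 - 14y = 0, so y = 7. min AVC = 4.
So the shutdown price is ¥4.

¥4 per unit, at y = 7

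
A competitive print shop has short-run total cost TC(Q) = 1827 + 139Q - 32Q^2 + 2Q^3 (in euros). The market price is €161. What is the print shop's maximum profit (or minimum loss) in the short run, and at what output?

Profit = -€375 at Q = 11

AVC = 139 - 32Q + 2Q^2 has its minimum €11 at Q = 8; price €161 clears that bar, so the firm operates.
MC = 139 - 64Q + 6Q^2. Setting P = MC and taking the root on the rising branch gives Q* = 11.
TR = 161·11 = 1771. TC = 1827 + 319 = 2146. Profit = 1771 − 2146 = -€375.
That loss of €375 beats the €1827 the firm would lose by shutting down; producing recovers €1452 of fixed cost.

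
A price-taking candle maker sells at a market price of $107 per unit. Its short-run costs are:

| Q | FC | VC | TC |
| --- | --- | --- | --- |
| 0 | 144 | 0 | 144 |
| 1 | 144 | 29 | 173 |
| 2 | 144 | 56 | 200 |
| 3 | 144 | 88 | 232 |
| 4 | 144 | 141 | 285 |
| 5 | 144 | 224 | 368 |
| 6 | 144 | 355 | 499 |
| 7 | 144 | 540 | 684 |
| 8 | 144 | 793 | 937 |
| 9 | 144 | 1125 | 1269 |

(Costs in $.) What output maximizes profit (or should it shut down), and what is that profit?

Tabulate TR − TC: Q=0: -144; Q=1: -66; Q=2: 14; Q=3: 89; Q=4: 143; Q=5: 167; Q=6: 143; Q=7: 65; Q=8: -81; Q=9: -306.
Profit is maximized at Q = 5. AVC there is 224/5 = $44.80 ≤ P, so producing beats shutting down (which would give -$144).

Q = 5; profit = $167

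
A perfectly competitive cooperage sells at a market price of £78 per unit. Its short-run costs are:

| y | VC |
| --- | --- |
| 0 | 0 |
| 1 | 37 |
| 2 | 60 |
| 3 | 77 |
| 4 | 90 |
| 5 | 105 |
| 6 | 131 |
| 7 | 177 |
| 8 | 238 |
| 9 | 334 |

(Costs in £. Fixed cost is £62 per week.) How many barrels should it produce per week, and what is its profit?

y = 8; profit = £324

Profit at each row (π = 78y − TC): y=0: -62; y=1: -21; y=2: 34; y=3: 95; y=4: 160; y=5: 223; y=6: 275; y=7: 307; y=8: 324; y=9: 306.
Profit is maximized at y = 8. AVC there is 238/8 = £29.75 ≤ P, so producing beats shutting down (which would give -£62).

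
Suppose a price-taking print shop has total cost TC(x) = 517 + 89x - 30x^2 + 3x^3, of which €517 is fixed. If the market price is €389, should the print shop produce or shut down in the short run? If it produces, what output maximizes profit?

Produce at x = 10

From TC, MC = TC'(x) = 89 - 60x + 9x^2 and AVC = VC/x = 89 - 30x + 3x^2.
AVC is minimized where dAVC/dx = -30 + 6x = 0, at x = 5; min AVC = 89 - 30·5 + 3·5^2 = €14.
P = €389 exceeds min AVC = €14, so the firm stays open.
Solving P = MC: -300 - 60x + 9x^2 = 0 ⇒ x = -10/3 or 10. On the upward-sloping branch, x* = 10.
Check: AVC at x = 10 is €89 ≤ P, so revenue covers variable cost.
Profit = P·x − TC = 389·10 − 1407 = €2483.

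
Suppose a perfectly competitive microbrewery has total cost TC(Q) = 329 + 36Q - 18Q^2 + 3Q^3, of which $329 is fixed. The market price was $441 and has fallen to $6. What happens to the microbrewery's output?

Output falls from 9 to 0 (the firm shuts down)

MC = 36 - 36Q + 9Q^2; the shutdown threshold is min AVC = $9 (at Q = 3).
With P = $441 above the shutdown price, P = MC gives Q = 9.
At P = $6 < min AVC = $9, price no longer covers variable cost at any output, so the firm shuts down: Q = 0.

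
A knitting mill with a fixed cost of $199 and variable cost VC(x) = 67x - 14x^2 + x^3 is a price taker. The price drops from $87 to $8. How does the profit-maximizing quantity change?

Output falls from 10 to 0 (the firm shuts down)

MC = 67 - 28x + 3x^2; the shutdown threshold is min AVC = $18 (at x = 7).
With P = $87 above the shutdown price, P = MC gives x = 10.
At P = $8 < min AVC = $18, price no longer covers variable cost at any output, so the firm shuts down: x = 0.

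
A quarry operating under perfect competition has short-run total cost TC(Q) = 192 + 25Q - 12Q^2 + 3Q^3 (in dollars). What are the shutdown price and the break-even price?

Shutdown price = $13; break-even price = $73

AVC = 25 - 12Q + 3Q^2; minimized at Q = 2, giving min AVC = $13. That is the shutdown price.
ATC = 192/Q + 25 - 12Q + 3Q^2. Setting dATC/dQ = −192/Q^2 − 12 + 6Q = 0 gives Q = 4 (since 6·4^3 − 12·4^2 = 192).
min ATC = 192/4 + 25 − 12·4 + 3·4^2 = $73. That is the break-even price.
Between these two prices the firm operates at a loss; above $73 it earns a profit.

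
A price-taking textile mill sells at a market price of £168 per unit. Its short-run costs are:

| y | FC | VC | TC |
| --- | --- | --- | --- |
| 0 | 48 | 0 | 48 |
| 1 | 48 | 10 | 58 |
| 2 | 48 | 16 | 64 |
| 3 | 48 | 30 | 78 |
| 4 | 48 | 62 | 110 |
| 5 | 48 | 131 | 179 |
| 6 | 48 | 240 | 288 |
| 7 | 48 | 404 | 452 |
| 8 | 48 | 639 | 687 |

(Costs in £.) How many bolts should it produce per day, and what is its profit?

Tabulate TR − TC: y=0: -48; y=1: 110; y=2: 272; y=3: 426; y=4: 562; y=5: 661; y=6: 720; y=7: 724; y=8: 657.
Profit is maximized at y = 7. AVC there is 404/7 = £57.71 ≤ P, so producing beats shutting down (which would give -£48).

y = 7; profit = £724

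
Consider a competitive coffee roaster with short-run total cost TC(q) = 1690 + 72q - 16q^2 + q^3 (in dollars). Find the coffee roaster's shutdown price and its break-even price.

AVC = 72 - 16q + q^2; minimized at q = 8, giving min AVC = $8. That is the shutdown price.
ATC = 1690/q + 72 - 16q + q^2. Setting dATC/dq = −1690/q^2 − 16 + 2q = 0 gives q = 13 (since 2·13^3 − 16·13^2 = 1690).
min ATC = 1690/13 + 72 − 16·13 + 13^2 = $163. That is the break-even price.
Between these two prices the firm operates at a loss; above $163 it earns a profit.

Shutdown price = $8; break-even price = $163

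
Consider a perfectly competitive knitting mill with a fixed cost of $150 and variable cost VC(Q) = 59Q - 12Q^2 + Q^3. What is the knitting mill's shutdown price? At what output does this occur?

$23 per unit, at Q = 6

The firm shuts down when price falls below the minimum of average variable cost. AVC = VC/Q = 59 - 12Q + Q^2.
dAVC/dQ = -12 + 2Q = 0 gives Q = 6. min AVC = 59 - 12·6 + 6^2 = 23.
So the shutdown price is $23.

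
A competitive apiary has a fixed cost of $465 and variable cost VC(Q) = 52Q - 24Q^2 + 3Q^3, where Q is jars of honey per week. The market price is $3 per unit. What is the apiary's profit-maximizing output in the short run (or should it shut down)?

Shut down

Strip out fixed cost: VC = 52Q - 24Q^2 + 3Q^3. Then AVC = 52 - 24Q + 3Q^2 and MC = 52 - 48Q + 9Q^2.
The AVC parabola has its vertex at Q = 24/6 = 4, where AVC = 52 - 24·4 + 3·4^2 = $4.
P = $3 lies below min AVC = $4; no output level covers variable cost.
The firm minimizes its loss by shutting down and losing only its fixed cost of $465.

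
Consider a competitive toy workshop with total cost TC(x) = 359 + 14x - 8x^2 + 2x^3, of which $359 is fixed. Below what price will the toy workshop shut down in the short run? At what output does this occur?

The firm shuts down when price falls below the minimum of average variable cost. AVC = VC/x = 14 - 8x + 2x^2.
dAVC/dx = -8 + 4x = 0 gives x = 2. min AVC = 14 - 8·2 + 2·2^2 = 6.
The firm shuts down for any P below $6.

$6 per unit, at x = 2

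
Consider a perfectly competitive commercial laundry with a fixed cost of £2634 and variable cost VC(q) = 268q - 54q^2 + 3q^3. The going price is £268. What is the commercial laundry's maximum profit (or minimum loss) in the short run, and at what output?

Profit = -£42 at q = 12

AVC = 268 - 54q + 3q^2 has its minimum £25 at q = 9; price £268 clears that bar, so the firm operates.
MC = 268 - 108q + 9q^2. Setting P = MC and taking the root on the rising branch gives q* = 12.
TR = 268·12 = 3216. TC = 2634 + 624 = 3258. Profit = 3216 − 3258 = -£42.
That loss of £42 beats the £2634 the firm would lose by shutting down; producing recovers £2592 of fixed cost.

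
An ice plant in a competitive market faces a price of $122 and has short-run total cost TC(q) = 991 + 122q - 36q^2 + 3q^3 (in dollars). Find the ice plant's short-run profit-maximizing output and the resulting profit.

Profit = -$223 at q = 8

AVC = 122 - 36q + 3q^2 has its minimum $14 at q = 6; price $122 clears that bar, so the firm operates.
MC = 122 - 72q + 9q^2. Setting P = MC and taking the root on the rising branch gives q* = 8.
TR = 122·8 = 976. TC = 991 + 208 = 1199. Profit = 976 − 1199 = -$223.
That loss of $223 beats the $991 the firm would lose by shutting down; producing recovers $768 of fixed cost.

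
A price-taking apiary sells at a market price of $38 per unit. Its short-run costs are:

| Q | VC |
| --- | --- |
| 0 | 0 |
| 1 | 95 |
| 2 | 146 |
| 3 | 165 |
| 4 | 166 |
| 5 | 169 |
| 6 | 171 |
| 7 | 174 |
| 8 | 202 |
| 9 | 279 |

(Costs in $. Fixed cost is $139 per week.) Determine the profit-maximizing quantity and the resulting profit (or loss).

Compute π = P·Q − TC at each output: Q=0: -139; Q=1: -196; Q=2: -209; Q=3: -190; Q=4: -153; Q=5: -118; Q=6: -82; Q=7: -47; Q=8: -37; Q=9: -76.
Profit is maximized at Q = 8. AVC there is 202/8 = $25.25 ≤ P, so producing beats shutting down (which would give -$139).

Q = 8; profit = -$37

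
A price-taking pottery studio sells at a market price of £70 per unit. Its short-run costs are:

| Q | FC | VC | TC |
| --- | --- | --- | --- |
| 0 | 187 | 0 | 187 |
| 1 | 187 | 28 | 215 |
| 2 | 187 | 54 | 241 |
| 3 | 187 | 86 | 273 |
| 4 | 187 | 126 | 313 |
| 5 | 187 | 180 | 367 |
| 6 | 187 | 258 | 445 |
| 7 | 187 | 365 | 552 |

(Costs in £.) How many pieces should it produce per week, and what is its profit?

Compute π = P·Q − TC at each output: Q=0: -187; Q=1: -145; Q=2: -101; Q=3: -63; Q=4: -33; Q=5: -17; Q=6: -25; Q=7: -62.
Profit is maximized at Q = 5. AVC there is 180/5 = £36 ≤ P, so producing beats shutting down (which would give -£187).

Q = 5; profit = -£17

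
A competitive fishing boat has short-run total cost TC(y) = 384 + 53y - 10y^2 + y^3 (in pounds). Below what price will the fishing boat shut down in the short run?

£28 per unit

The firm shuts down when price falls below the minimum of average variable cost. AVC = VC/y = 53 - 10y + y^2.
At the minimum of AVC, MC = AVC. MC = 53 - 20y + 3y^2; setting MC = AVC gives 2y^2 - 10y = 0, so y = 5. min AVC = 28.
The firm shuts down for any P below £28.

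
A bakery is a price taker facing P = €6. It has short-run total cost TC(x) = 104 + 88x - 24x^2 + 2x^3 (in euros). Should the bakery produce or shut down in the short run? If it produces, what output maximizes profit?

From TC, MC = TC'(x) = 88 - 48x + 6x^2 and AVC = VC/x = 88 - 24x + 2x^2.
AVC hits its minimum where MC = AVC, at x = 6, giving min AVC = 88 - 24·6 + 2·6^2 = €16.
With P < min AVC (€6 < €16), every unit sold adds to the loss.
Shutting down limits the loss to fixed cost, €104.

Shut down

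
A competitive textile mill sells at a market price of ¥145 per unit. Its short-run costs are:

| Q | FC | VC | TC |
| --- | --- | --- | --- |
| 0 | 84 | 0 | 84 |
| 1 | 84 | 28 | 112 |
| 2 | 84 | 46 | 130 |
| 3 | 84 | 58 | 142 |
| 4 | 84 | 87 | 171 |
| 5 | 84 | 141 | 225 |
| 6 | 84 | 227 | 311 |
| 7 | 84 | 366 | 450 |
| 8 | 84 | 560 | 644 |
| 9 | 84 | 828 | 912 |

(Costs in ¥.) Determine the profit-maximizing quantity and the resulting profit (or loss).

Q = 7; profit = ¥565

Profit at each row (π = 145Q − TC): Q=0: -84; Q=1: 33; Q=2: 160; Q=3: 293; Q=4: 409; Q=5: 500; Q=6: 559; Q=7: 565; Q=8: 516; Q=9: 393.
Profit is maximized at Q = 7. AVC there is 366/7 = ¥52.29 ≤ P, so producing beats shutting down (which would give -¥84).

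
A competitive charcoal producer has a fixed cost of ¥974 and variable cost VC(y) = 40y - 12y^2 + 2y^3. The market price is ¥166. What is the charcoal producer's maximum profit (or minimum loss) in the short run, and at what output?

AVC = 40 - 12y + 2y^2; min AVC = ¥22 at y = 3. Since P = ¥166 ≥ min AVC, the firm produces.
With MC = 40 - 24y + 6y^2, P = MC on the upward-sloping part at y* = 7.
TR = 166·7 = 1162. TC = 974 + 378 = 1352. Profit = 1162 − 1352 = -¥190.
That loss of ¥190 beats the ¥974 the firm would lose by shutting down; producing recovers ¥784 of fixed cost.

Profit = -¥190 at y = 7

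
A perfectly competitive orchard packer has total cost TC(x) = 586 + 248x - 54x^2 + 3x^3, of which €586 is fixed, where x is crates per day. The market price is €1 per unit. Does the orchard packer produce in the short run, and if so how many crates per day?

From TC, MC = TC'(x) = 248 - 108x + 9x^2 and AVC = VC/x = 248 - 54x + 3x^2.
AVC hits its minimum where MC = AVC, at x = 9, giving min AVC = 248 - 54·9 + 3·9^2 = €5.
Since P = €1 < min AVC = €5, price fails to cover variable cost at any output.
Best response: produce nothing and absorb the €586 fixed cost.

Shut down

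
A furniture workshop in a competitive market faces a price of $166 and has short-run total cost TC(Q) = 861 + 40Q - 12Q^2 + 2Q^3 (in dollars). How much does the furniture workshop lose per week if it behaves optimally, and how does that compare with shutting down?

AVC = 40 - 12Q + 2Q^2 has its minimum $22 at Q = 3; price $166 clears that bar, so the firm operates.
MC = 40 - 24Q + 6Q^2. Setting P = MC and taking the root on the rising branch gives Q* = 7.
TR = 166·7 = 1162. TC = 861 + 378 = 1239. Profit = 1162 − 1239 = -$77.
By producing, the firm covers all variable cost plus $784 of fixed cost; shutting down would lose the full $861.

Profit = -$77 at Q = 7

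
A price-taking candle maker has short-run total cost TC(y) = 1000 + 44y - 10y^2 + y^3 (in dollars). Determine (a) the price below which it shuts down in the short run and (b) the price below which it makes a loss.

AVC = 44 - 10y + y^2; minimized at y = 5, giving min AVC = $19. That is the shutdown price.
ATC = 1000/y + 44 - 10y + y^2. Setting dATC/dy = −1000/y^2 − 10 + 2y = 0 gives y = 10 (since 2·10^3 − 10·10^2 = 1000).
min ATC = 1000/10 + 44 − 10·10 + 10^2 = $144. That is the break-even price.
For $19 ≤ P < $144 the firm produces at a loss; below $19 it shuts down.

Shutdown price = $19; break-even price = $144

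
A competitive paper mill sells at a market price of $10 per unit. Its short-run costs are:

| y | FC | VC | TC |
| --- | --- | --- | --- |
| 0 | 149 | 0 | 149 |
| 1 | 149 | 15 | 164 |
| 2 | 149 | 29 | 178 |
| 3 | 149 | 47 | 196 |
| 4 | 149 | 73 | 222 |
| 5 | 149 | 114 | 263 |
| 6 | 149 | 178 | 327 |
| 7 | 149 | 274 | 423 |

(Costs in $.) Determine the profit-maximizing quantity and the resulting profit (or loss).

Tabulate TR − TC: y=0: -149; y=1: -154; y=2: -158; y=3: -166; y=4: -182; y=5: -213; y=6: -267; y=7: -353.
Profit is highest at y = 0. Equivalently, the lowest AVC in the table is 29/2 ≈ $14.50 at y = 2, and P = $10 falls below it — price never covers variable cost, so the firm shuts down and loses only its fixed cost.

y = 0 (shut down); profit = -$149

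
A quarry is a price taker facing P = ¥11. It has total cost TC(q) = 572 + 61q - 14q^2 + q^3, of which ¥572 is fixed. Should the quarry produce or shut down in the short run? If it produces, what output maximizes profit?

Strip out fixed cost: VC = 61q - 14q^2 + q^3. Then AVC = 61 - 14q + q^2 and MC = 61 - 28q + 3q^2.
AVC is minimized where dAVC/dq = -14 + 2q = 0, at q = 7; min AVC = 61 - 14·7 + 7^2 = ¥12.
With P < min AVC (¥11 < ¥12), every unit sold adds to the loss.
Shutting down limits the loss to fixed cost, ¥572.

Shut down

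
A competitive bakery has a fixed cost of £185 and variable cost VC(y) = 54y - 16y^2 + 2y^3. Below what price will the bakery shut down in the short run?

£22 per unit

Short-run supply begins at min AVC. From VC = 54y - 16y^2 + 2y^3, AVC = 54 - 16y + 2y^2.
dAVC/dy = -16 + 4y = 0 gives y = 4. min AVC = 54 - 16·4 + 2·4^2 = 22.
So the shutdown price is £22.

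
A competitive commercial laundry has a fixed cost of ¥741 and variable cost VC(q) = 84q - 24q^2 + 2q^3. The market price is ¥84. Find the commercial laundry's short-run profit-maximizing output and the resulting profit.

Profit = -¥229 at q = 8

AVC = 84 - 24q + 2q^2; min AVC = ¥12 at q = 6. Since P = ¥84 ≥ min AVC, the firm produces.
MC = 84 - 48q + 6q^2. Setting P = MC and taking the root on the rising branch gives q* = 8.
TR = 84·8 = 672. TC = 741 + 160 = 901. Profit = 672 − 901 = -¥229.
Shutting down would mean losing the fixed cost of ¥741, so operating at a loss of ¥229 is better by ¥512.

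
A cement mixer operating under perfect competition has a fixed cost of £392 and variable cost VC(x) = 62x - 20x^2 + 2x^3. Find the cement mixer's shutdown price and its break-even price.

Shutdown price = £12; break-even price = £76

Shutdown price = min AVC. AVC = 62 - 20x + 2x^2, with vertex at x = 5 and minimum £12.
ATC = 392/x + 62 - 20x + 2x^2. Setting dATC/dx = −392/x^2 − 20 + 4x = 0 gives x = 7 (since 4·7^3 − 20·7^2 = 392).
min ATC = 392/7 + 62 − 20·7 + 2·7^2 = £76. That is the break-even price.
Between these two prices the firm operates at a loss; above £76 it earns a profit.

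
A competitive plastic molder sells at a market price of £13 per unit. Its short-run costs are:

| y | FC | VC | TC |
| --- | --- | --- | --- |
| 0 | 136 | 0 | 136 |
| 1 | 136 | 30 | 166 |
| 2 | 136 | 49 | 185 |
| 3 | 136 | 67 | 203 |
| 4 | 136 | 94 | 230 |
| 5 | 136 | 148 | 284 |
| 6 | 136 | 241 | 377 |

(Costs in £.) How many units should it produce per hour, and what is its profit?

y = 0 (shut down); profit = -£136

Compute π = P·y − TC at each output: y=0: -136; y=1: -153; y=2: -159; y=3: -164; y=4: -178; y=5: -219; y=6: -299.
Profit is highest at y = 0. Equivalently, the lowest AVC in the table is 67/3 ≈ £22.33 at y = 3, and P = £13 falls below it — price never covers variable cost, so the firm shuts down and loses only its fixed cost.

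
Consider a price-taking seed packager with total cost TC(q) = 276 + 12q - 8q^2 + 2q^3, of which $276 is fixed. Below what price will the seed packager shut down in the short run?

$4 per unit

Short-run supply begins at min AVC. From VC = 12q - 8q^2 + 2q^3, AVC = 12 - 8q + 2q^2.
At the minimum of AVC, MC = AVC. MC = 12 - 16q + 6q^2; setting MC = AVC gives 4q^2 - 8q = 0, so q = 2. min AVC = 4.
The firm shuts down for any P below $4.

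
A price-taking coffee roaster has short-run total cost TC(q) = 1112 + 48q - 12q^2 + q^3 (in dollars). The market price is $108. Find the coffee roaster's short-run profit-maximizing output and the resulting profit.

Profit = -$312 at q = 10

AVC = 48 - 12q + q^2; min AVC = $12 at q = 6. Since P = $108 ≥ min AVC, the firm produces.
MC = 48 - 24q + 3q^2. Setting P = MC and taking the root on the rising branch gives q* = 10.
TR = 108·10 = 1080. TC = 1112 + 280 = 1392. Profit = 1080 − 1392 = -$312.
By producing, the firm covers all variable cost plus $800 of fixed cost; shutting down would lose the full $1112.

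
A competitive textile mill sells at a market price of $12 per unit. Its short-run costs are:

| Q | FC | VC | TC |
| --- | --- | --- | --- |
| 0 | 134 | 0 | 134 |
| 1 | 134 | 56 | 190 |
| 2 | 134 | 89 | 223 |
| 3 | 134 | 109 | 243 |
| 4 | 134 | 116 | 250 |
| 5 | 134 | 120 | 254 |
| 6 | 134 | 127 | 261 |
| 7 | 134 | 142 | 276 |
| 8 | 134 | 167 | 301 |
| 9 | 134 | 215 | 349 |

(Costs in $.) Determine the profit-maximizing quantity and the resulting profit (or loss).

Q = 0 (shut down); profit = -$134

Compute π = P·Q − TC at each output: Q=0: -134; Q=1: -178; Q=2: -199; Q=3: -207; Q=4: -202; Q=5: -194; Q=6: -189; Q=7: -192; Q=8: -205; Q=9: -241.
Profit is highest at Q = 0. Equivalently, the lowest AVC in the table is 142/7 ≈ $20.29 at Q = 7, and P = $12 falls below it — price never covers variable cost, so the firm shuts down and loses only its fixed cost.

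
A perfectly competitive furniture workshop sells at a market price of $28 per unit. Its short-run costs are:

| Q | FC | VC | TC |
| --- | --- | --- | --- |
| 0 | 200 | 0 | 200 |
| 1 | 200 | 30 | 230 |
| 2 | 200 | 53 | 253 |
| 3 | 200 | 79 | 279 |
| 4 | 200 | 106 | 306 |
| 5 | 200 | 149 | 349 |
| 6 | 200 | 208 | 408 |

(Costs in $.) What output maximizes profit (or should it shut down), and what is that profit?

Compute π = P·Q − TC at each output: Q=0: -200; Q=1: -202; Q=2: -197; Q=3: -195; Q=4: -194; Q=5: -209; Q=6: -240.
Profit is maximized at Q = 4. AVC there is 106/4 = $26.50 ≤ P, so producing beats shutting down (which would give -$200).

Q = 4; profit = -$194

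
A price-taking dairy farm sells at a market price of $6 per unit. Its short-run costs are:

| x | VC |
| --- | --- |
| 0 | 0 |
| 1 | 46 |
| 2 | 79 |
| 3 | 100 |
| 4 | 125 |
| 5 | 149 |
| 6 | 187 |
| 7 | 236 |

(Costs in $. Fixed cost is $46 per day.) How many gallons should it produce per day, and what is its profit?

Tabulate TR − TC: x=0: -46; x=1: -86; x=2: -113; x=3: -128; x=4: -147; x=5: -165; x=6: -197; x=7: -240.
Profit is highest at x = 0. Equivalently, the lowest AVC in the table is 149/5 ≈ $29.80 at x = 5, and P = $6 falls below it — price never covers variable cost, so the firm shuts down and loses only its fixed cost.

x = 0 (shut down); profit = -$46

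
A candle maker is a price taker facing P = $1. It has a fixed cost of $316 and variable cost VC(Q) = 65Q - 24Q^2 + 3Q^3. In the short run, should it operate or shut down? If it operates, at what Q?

Shut down

From TC, MC = TC'(Q) = 65 - 48Q + 9Q^2 and AVC = VC/Q = 65 - 24Q + 3Q^2.
AVC is minimized where dAVC/dQ = -24 + 6Q = 0, at Q = 4; min AVC = 65 - 24·4 + 3·4^2 = $17.
Since P = $1 < min AVC = $17, price fails to cover variable cost at any output.
Best response: produce nothing and absorb the $316 fixed cost.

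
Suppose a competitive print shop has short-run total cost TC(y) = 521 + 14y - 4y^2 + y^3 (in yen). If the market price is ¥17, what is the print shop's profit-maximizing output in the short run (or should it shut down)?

Variable cost is VC = 14y - 4y^2 + y^3, so AVC = VC/y = 14 - 4y + y^2 and MC = dTC/dy = 14 - 8y + 3y^2.
The AVC parabola has its vertex at y = 4/2 = 2, where AVC = 14 - 4·2 + 2^2 = ¥10.
Because ¥17 ≥ ¥10, revenue can cover variable cost; the firm operates.
Solving P = MC: -3 - 8y + 3y^2 = 0 ⇒ y = -1/3 or 3. On the upward-sloping branch, y* = 3.
Check: AVC at y = 3 is ¥11 ≤ P, so revenue covers variable cost.
Profit = P·y − TC = 17·3 − 554 = -¥503, a loss, but smaller than the ¥521 fixed cost the firm would lose by shutting down.

Produce at y = 3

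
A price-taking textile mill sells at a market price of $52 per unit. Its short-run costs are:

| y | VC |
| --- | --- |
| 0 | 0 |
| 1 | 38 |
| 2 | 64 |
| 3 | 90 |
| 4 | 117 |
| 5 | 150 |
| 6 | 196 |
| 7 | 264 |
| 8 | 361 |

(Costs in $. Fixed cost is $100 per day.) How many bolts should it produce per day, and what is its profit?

Profit at each row (π = 52y − TC): y=0: -100; y=1: -86; y=2: -60; y=3: -34; y=4: -9; y=5: 10; y=6: 16; y=7: 0; y=8: -45.
Profit is maximized at y = 6. AVC there is 196/6 = $32.67 ≤ P, so producing beats shutting down (which would give -$100).

y = 6; profit = $16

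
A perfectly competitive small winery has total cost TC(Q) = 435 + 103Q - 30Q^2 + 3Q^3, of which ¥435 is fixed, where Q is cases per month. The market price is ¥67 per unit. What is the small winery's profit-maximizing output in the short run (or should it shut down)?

Produce at Q = 6

Strip out fixed cost: VC = 103Q - 30Q^2 + 3Q^3. Then AVC = 103 - 30Q + 3Q^2 and MC = 103 - 60Q + 9Q^2.
The AVC parabola has its vertex at Q = 30/6 = 5, where AVC = 103 - 30·5 + 3·5^2 = ¥28.
Since P = ¥67 ≥ min AVC = ¥28, price covers variable cost and the firm should produce.
Solving P = MC: 36 - 60Q + 9Q^2 = 0 ⇒ Q = 2/3 or 6. On the upward-sloping branch, Q* = 6.
Check: AVC at Q = 6 is ¥31 ≤ P, so revenue covers variable cost.
Profit = P·Q − TC = 67·6 − 621 = -¥219, a loss, but smaller than the ¥435 fixed cost the firm would lose by shutting down.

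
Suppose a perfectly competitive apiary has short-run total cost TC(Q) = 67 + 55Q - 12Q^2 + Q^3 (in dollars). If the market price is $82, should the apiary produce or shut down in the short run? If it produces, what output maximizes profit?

Produce at Q = 9

From TC, MC = TC'(Q) = 55 - 24Q + 3Q^2 and AVC = VC/Q = 55 - 12Q + Q^2.
AVC is minimized where dAVC/dQ = -12 + 2Q = 0, at Q = 6; min AVC = 55 - 12·6 + 6^2 = $19.
Since P = $82 ≥ min AVC = $19, price covers variable cost and the firm should produce.
Set P = MC: 82 = 55 - 24Q + 3Q^2 → -27 - 24Q + 3Q^2 = 0. The roots are Q = -1 and Q = 9; the profit-maximizing output is on the rising part of MC, so Q* = 9.
Check: AVC at Q = 9 is $28 ≤ P, so revenue covers variable cost.
Profit = P·Q − TC = 82·9 − 319 = $419.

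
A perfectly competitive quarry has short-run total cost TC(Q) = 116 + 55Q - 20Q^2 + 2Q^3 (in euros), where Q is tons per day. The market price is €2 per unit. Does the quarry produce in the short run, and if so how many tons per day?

Strip out fixed cost: VC = 55Q - 20Q^2 + 2Q^3. Then AVC = 55 - 20Q + 2Q^2 and MC = 55 - 40Q + 6Q^2.
The AVC parabola has its vertex at Q = 20/4 = 5, where AVC = 55 - 20·5 + 2·5^2 = €5.
Since P = €2 < min AVC = €5, price fails to cover variable cost at any output.
Shutting down limits the loss to fixed cost, €116.

Shut down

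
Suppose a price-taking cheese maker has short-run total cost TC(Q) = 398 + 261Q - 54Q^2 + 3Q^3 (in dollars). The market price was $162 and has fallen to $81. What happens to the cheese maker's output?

Output falls from 11 to 10

AVC = 261 - 54Q + 3Q^2, minimized at Q = 9 where min AVC = $18. MC = 261 - 108Q + 9Q^2.
At P = $162 ≥ min AVC, set P = MC on the rising branch: Q = 11.
At P = $81 ≥ min AVC, set P = MC: Q = 10. The firm stays open but cuts output.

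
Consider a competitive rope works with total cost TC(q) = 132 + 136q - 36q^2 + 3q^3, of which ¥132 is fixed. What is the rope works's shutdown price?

The shutdown price is the minimum of AVC. VC = 136q - 36q^2 + 3q^3, so AVC = 136 - 36q + 3q^2.
At the minimum of AVC, MC = AVC. MC = 136 - 72q + 9q^2; setting MC = AVC gives 6q^2 - 36q = 0, so q = 6. min AVC = 28.
The firm shuts down for any P below ¥28.

¥28 per unit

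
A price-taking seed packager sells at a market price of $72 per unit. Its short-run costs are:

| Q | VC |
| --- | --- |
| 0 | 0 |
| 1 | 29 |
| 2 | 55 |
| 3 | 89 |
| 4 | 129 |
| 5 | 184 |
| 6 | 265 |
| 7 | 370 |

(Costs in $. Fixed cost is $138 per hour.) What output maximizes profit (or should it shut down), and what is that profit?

Compute π = P·Q − TC at each output: Q=0: -138; Q=1: -95; Q=2: -49; Q=3: -11; Q=4: 21; Q=5: 38; Q=6: 29; Q=7: -4.
Profit is maximized at Q = 5. AVC there is 184/5 = $36.80 ≤ P, so producing beats shutting down (which would give -$138).

Q = 5; profit = $38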